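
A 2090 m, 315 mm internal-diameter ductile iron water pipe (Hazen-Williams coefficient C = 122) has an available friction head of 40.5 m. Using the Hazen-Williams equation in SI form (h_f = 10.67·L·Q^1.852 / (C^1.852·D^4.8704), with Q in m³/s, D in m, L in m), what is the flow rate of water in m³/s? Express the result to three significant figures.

Rearranging: Q = [h_f·C^1.852·D^4.8704 / (10.67·L)]^(1/1.852)
Q = [40.5·122^1.852·0.315^4.8704 / (10.67·2090)]^0.540 = 0.1937 m³/s

Q ≈ 0.194 m³/s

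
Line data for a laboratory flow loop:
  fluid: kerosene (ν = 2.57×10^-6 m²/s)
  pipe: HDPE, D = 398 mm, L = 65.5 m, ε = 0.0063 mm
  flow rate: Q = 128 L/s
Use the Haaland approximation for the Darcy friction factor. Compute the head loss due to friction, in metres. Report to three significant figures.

h_f ≈ 0.145 m

V = 4Q/(πD²) = 4·0.128/(π·0.398²) = 1.029 m/s
Re = VD/ν = 1.029·0.398/2.57×10^-6 = 1.59×10^5 → turbulent
ε/D = 0.0063/398 = 1.58×10^-5
Haaland: f = 0.01629
h_f = f(L/D)V²/(2g) = 0.01629·(65.5/0.398)·1.029²/(2·9.81) = 0.1447 m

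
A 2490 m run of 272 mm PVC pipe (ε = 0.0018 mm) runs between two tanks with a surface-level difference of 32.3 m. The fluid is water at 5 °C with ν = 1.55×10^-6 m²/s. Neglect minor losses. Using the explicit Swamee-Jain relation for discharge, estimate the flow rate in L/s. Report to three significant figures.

Q ≈ 130 L/s

Swamee-Jain (Type II): Q = -0.965·√(gD⁵h_f/L)·ln[ε/(3.7D) + √(3.17ν²L/(gD³h_f))]
√(gD⁵h_f/L) = √(9.81·0.272⁵·32.3/2490) = 0.01376
ε/(3.7D) = 1.79×10^-6; √(3.17ν²L/(gD³h_f)) = 5.45×10^-5
Q = -0.965·0.01376·ln(5.632×10^-5) = 0.1300 m³/s
Check: V = 2.24 m/s, Re = 3.92×10^5, f = 0.01377, h_f = 32.1 m ≈ 32.3 m ✓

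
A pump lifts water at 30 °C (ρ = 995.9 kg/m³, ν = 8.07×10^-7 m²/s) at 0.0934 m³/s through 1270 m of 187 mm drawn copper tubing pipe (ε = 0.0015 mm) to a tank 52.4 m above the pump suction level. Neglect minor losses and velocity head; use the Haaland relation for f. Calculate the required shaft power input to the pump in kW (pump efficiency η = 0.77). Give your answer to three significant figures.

V = 4Q/(πD²) = 3.401 m/s; Re = 7.88×10^5; ε/D = 8.02×10^-6; f = 0.01219
h_f = f(L/D)V²/2g = 48.78 m
Total head H = z + h_f = 52.4 + 48.78 = 101.2 m
P_hyd = ρgQH = 995.9·9.81·0.0934·101.2 = 92.33 kW
P_shaft = P_hyd/η = 92.33/0.77 = 119.9 kW

P_shaft ≈ 120 kW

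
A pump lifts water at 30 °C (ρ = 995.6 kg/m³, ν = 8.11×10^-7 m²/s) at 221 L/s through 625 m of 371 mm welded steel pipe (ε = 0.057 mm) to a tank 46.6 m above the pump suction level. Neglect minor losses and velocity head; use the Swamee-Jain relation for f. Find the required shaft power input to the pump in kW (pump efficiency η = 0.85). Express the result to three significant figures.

P_shaft ≈ 131 kW

V = 4Q/(πD²) = 2.044 m/s; Re = 9.35×10^5; ε/D = 1.54×10^-4; f = 0.01430
h_f = f(L/D)V²/2g = 5.130 m
Total head H = z + h_f = 46.6 + 5.130 = 51.73 m
P_hyd = ρgQH = 995.6·9.81·0.221·51.73 = 111.7 kW
P_shaft = P_hyd/η = 111.7/0.85 = 131.4 kW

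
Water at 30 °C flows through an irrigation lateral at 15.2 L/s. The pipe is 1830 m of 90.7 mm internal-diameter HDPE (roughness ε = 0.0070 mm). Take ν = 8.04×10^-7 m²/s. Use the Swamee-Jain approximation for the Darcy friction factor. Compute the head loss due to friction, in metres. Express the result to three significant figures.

h_f ≈ 88.2 m

V = 4Q/(πD²) = 4·0.0152/(π·0.0907²) = 2.353 m/s
Re = VD/ν = 2.353·0.0907/8.04×10^-7 = 2.65×10^5 → turbulent
ε/D = 0.0070/90.7 = 7.72×10^-5
Swamee-Jain: f = 0.01550
h_f = f(L/D)V²/(2g) = 0.01550·(1830/0.0907)·2.353²/(2·9.81) = 88.20 m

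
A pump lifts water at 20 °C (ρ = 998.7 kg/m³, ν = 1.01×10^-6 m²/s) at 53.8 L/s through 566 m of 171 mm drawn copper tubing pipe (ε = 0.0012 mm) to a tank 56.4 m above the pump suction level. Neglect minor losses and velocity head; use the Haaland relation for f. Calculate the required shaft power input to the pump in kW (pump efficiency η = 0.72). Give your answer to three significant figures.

P_shaft ≈ 50.6 kW

V = 4Q/(πD²) = 2.343 m/s; Re = 3.97×10^5; ε/D = 7.02×10^-6; f = 0.01369
h_f = f(L/D)V²/2g = 12.67 m
Total head H = z + h_f = 56.4 + 12.67 = 69.07 m
P_hyd = ρgQH = 998.7·9.81·0.0538·69.07 = 36.41 kW
P_shaft = P_hyd/η = 36.41/0.72 = 50.57 kW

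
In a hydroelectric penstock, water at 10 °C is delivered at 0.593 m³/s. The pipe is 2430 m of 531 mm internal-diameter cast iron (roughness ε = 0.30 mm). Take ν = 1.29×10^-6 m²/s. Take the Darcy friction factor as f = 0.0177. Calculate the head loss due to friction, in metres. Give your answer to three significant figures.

V = 4Q/(πD²) = 4·0.593/(π·0.531²) = 2.678 m/s
h_f = f(L/D)V²/(2g) = 0.01770·(2430/0.531)·2.678²/(2·9.81) = 29.60 m

h_f ≈ 29.6 m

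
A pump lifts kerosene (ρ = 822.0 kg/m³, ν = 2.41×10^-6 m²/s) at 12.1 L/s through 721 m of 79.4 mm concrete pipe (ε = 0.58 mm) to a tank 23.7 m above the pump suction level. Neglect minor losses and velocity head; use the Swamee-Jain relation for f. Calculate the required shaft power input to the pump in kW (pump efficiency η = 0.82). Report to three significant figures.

V = 4Q/(πD²) = 2.444 m/s; Re = 8.05×10^4; ε/D = 0.00730; f = 0.03537
h_f = f(L/D)V²/2g = 97.76 m
Total head H = z + h_f = 23.7 + 97.76 = 121.5 m
P_hyd = ρgQH = 822.0·9.81·0.0121·121.5 = 11.85 kW
P_shaft = P_hyd/η = 11.85/0.82 = 14.45 kW

P_shaft ≈ 14.5 kW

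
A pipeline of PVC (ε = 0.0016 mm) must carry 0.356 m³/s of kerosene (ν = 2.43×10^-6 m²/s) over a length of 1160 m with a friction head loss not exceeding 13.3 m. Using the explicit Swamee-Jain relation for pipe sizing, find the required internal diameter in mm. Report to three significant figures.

D ≈ 421 mm

Swamee-Jain (Type III): D = 0.66·[ε^1.25·(LQ²/(gh_f))^4.75 + ν·Q^9.4·(L/(gh_f))^5.2]^0.04
LQ²/(gh_f) = 1.127; L/(gh_f) = 8.891
Term 1 = ε^1.25·(…)^4.75 = 1.00×10^-7; Term 2 = ν·Q^9.4·(…)^5.2 = 1.27×10^-5
D = 0.66·(1.00×10^-7 + 1.27×10^-5)^0.04 = 0.4206 m = 421 mm
Check: V = 2.56 m/s, Re = 4.44×10^5, f = 0.01343, h_f = 12.4 m ≈ 13.3 m ✓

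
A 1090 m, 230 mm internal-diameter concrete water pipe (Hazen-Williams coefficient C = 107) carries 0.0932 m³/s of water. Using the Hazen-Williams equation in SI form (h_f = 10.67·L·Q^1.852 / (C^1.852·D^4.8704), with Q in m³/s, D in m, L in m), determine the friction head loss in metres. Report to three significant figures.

h_f ≈ 32.1 m

h_f = 10.67·1090·0.0932^1.852 / (107^1.852·0.230^4.8704) = 32.15 m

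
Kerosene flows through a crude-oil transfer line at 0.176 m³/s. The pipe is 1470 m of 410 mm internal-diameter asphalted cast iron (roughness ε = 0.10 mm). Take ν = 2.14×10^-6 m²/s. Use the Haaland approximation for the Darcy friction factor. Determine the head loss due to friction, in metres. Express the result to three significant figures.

h_f ≈ 5.42 m

V = 4Q/(πD²) = 4·0.176/(π·0.410²) = 1.333 m/s
Re = VD/ν = 1.333·0.410/2.14×10^-6 = 2.55×10^5 → turbulent
ε/D = 0.10/410 = 2.44×10^-4
Haaland: f = 0.01668
h_f = f(L/D)V²/(2g) = 0.01668·(1470/0.410)·1.333²/(2·9.81) = 5.416 m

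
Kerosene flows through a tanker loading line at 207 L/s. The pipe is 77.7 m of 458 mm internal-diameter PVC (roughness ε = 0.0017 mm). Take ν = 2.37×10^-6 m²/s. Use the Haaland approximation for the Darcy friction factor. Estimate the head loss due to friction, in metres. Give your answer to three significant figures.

h_f ≈ 0.204 m

V = 4Q/(πD²) = 4·0.207/(π·0.458²) = 1.256 m/s
Re = VD/ν = 1.256·0.458/2.37×10^-6 = 2.43×10^5 → turbulent
ε/D = 0.0017/458 = 3.71×10^-6
Haaland: f = 0.01495
h_f = f(L/D)V²/(2g) = 0.01495·(77.7/0.458)·1.256²/(2·9.81) = 0.2041 m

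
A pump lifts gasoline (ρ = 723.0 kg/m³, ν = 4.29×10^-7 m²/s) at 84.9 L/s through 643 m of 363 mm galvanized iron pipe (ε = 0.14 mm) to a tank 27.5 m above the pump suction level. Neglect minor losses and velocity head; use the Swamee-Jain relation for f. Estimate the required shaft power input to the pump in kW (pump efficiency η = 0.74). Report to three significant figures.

V = 4Q/(πD²) = 0.8204 m/s; Re = 6.94×10^5; ε/D = 3.86×10^-4; f = 0.01672
h_f = f(L/D)V²/2g = 1.016 m
Total head H = z + h_f = 27.5 + 1.016 = 28.52 m
P_hyd = ρgQH = 723.0·9.81·0.0849·28.52 = 17.17 kW
P_shaft = P_hyd/η = 17.17/0.74 = 23.20 kW

P_shaft ≈ 23.2 kW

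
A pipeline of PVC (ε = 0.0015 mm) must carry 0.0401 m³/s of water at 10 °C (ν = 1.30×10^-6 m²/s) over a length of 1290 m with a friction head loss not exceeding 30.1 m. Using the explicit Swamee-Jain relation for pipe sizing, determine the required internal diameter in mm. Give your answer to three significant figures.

Swamee-Jain (Type III): D = 0.66·[ε^1.25·(LQ²/(gh_f))^4.75 + ν·Q^9.4·(L/(gh_f))^5.2]^0.04
LQ²/(gh_f) = 0.007025; L/(gh_f) = 4.369
Term 1 = ε^1.25·(…)^4.75 = 3.10×10^-18; Term 2 = ν·Q^9.4·(…)^5.2 = 2.06×10^-16
D = 0.66·(3.10×10^-18 + 2.06×10^-16)^0.04 = 0.1557 m = 156 mm
Check: V = 2.11 m/s, Re = 2.52×10^5, f = 0.01496, h_f = 28.0 m ≈ 30.1 m ✓

D ≈ 156 mm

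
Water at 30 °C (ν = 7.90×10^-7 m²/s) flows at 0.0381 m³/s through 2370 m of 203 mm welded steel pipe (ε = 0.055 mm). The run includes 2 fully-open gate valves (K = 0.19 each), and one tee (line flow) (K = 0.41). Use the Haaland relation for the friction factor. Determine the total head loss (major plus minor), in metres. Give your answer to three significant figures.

H_L ≈ 13.7 m

V = 4Q/(πD²) = 1.177 m/s; V²/2g = 0.07063 m
Re = 3.02×10^5, ε/D = 2.71×10^-4 → f = 0.01658 (Haaland)
Major: h_f = f(L/D)·V²/2g = 0.01658·11675·0.07063 = 13.67 m
Minor: ΣK = 0.790; h_m = ΣK·V²/2g = 0.05580 m
Total H_L = 13.67 + 0.05580 = 13.73 m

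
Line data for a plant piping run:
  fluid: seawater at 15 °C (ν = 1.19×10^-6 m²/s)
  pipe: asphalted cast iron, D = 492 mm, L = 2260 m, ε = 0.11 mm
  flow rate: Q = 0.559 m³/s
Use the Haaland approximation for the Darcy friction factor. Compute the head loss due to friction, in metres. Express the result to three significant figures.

h_f ≈ 29.8 m

V = 4Q/(πD²) = 4·0.559/(π·0.492²) = 2.940 m/s
Re = VD/ν = 2.940·0.492/1.19×10^-6 = 1.22×10^6 → turbulent
ε/D = 0.11/492 = 2.24×10^-4
Haaland: f = 0.01473
h_f = f(L/D)V²/(2g) = 0.01473·(2260/0.492)·2.940²/(2·9.81) = 29.81 m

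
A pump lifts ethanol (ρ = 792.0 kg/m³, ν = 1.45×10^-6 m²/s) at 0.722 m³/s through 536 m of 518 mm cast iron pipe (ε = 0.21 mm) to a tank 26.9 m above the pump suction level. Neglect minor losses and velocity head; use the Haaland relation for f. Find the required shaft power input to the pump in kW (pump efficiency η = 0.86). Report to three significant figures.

V = 4Q/(πD²) = 3.426 m/s; Re = 1.22×10^6; ε/D = 4.05×10^-4; f = 0.01639
h_f = f(L/D)V²/2g = 10.15 m
Total head H = z + h_f = 26.9 + 10.15 = 37.05 m
P_hyd = ρgQH = 792.0·9.81·0.722·37.05 = 207.8 kW
P_shaft = P_hyd/η = 207.8/0.86 = 241.7 kW

P_shaft ≈ 242 kW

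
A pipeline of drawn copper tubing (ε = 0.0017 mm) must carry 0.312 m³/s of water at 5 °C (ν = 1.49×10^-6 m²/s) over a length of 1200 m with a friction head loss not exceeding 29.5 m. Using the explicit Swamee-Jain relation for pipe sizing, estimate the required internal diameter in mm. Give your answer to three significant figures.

D ≈ 335 mm

Swamee-Jain (Type III): D = 0.66·[ε^1.25·(LQ²/(gh_f))^4.75 + ν·Q^9.4·(L/(gh_f))^5.2]^0.04
LQ²/(gh_f) = 0.4036; L/(gh_f) = 4.147
Term 1 = ε^1.25·(…)^4.75 = 8.25×10^-10; Term 2 = ν·Q^9.4·(…)^5.2 = 4.27×10^-8
D = 0.66·(8.25×10^-10 + 4.27×10^-8)^0.04 = 0.3350 m = 335 mm
Check: V = 3.54 m/s, Re = 7.96×10^5, f = 0.01218, h_f = 27.8 m ≈ 29.5 m ✓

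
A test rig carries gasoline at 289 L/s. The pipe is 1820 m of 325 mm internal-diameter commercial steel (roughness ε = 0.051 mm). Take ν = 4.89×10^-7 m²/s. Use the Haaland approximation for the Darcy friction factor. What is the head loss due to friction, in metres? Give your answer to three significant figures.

h_f ≈ 47.0 m

V = 4Q/(πD²) = 4·0.289/(π·0.325²) = 3.484 m/s
Re = VD/ν = 3.484·0.325/4.89×10^-7 = 2.32×10^6 → turbulent
ε/D = 0.051/325 = 1.57×10^-4
Haaland: f = 0.01357
h_f = f(L/D)V²/(2g) = 0.01357·(1820/0.325)·3.484²/(2·9.81) = 46.99 m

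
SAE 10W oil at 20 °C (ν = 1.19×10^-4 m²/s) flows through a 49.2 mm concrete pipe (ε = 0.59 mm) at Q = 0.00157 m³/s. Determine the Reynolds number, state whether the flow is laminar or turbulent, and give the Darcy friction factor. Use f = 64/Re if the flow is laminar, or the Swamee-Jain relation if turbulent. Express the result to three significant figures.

V = 4Q/(πD²) = 0.8258 m/s
Re = VD/ν = 0.8258·0.0492/1.19×10^-4 = 341
Re < 2300 → laminar → f = 64/Re = 0.1874

Re ≈ 341; laminar; f = 64/Re ≈ 0.187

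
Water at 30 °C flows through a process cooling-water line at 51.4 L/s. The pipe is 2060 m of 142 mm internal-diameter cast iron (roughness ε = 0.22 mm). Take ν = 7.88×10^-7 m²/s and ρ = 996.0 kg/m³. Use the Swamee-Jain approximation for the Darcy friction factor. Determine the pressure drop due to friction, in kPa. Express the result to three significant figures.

Δp ≈ 1700 kPa

V = 4Q/(πD²) = 4·0.0514/(π·0.142²) = 3.246 m/s
Re = VD/ν = 3.246·0.142/7.88×10^-7 = 5.85×10^5 → turbulent
ε/D = 0.22/142 = 0.00155
Swamee-Jain: f = 0.02239
h_f = f(L/D)V²/(2g) = 0.02239·(2060/0.142)·3.246²/(2·9.81) = 174.4 m
Δp = ρg·h_f = 996.0·9.81·174.4 = 1704 kPa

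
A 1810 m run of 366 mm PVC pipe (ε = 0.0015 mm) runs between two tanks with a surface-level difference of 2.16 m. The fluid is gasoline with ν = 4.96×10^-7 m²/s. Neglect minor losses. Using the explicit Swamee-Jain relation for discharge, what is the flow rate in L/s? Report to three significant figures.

Q ≈ 86.1 L/s

Swamee-Jain (Type II): Q = -0.965·√(gD⁵h_f/L)·ln[ε/(3.7D) + √(3.17ν²L/(gD³h_f))]
√(gD⁵h_f/L) = √(9.81·0.366⁵·2.16/1810) = 0.008768
ε/(3.7D) = 1.11×10^-6; √(3.17ν²L/(gD³h_f)) = 3.69×10^-5
Q = -0.965·0.008768·ln(3.797×10^-5) = 0.08613 m³/s
Check: V = 0.819 m/s, Re = 6.04×10^5, f = 0.01273, h_f = 2.15 m ≈ 2.16 m ✓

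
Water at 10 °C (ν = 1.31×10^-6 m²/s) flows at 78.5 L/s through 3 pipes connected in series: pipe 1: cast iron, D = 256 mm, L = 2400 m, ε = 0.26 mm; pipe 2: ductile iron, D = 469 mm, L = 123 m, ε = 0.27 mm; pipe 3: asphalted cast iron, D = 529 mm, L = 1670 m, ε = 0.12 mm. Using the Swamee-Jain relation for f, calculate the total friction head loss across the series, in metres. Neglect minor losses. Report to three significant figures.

H ≈ 23.6 m

Pipe 1: V = 1.525 m/s, Re = 2.98×10^5, ε/D = 0.00102, f = 0.02082, h_1 = f(L/D)V²/2g = 23.14 m
Pipe 2: V = 0.4544 m/s, Re = 1.63×10^5, ε/D = 5.76×10^-4, f = 0.01968, h_2 = f(L/D)V²/2g = 0.05431 m
Pipe 3: V = 0.3572 m/s, Re = 1.44×10^5, ε/D = 2.27×10^-4, f = 0.01809, h_3 = f(L/D)V²/2g = 0.3714 m
Series → Q common, losses add: H = Σh = 23.56 m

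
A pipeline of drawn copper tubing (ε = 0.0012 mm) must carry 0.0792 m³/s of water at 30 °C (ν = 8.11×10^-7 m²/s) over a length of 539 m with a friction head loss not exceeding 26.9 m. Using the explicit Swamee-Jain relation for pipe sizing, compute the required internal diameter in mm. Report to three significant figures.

Swamee-Jain (Type III): D = 0.66·[ε^1.25·(LQ²/(gh_f))^4.75 + ν·Q^9.4·(L/(gh_f))^5.2]^0.04
LQ²/(gh_f) = 0.01281; L/(gh_f) = 2.043
Term 1 = ε^1.25·(…)^4.75 = 4.08×10^-17; Term 2 = ν·Q^9.4·(…)^5.2 = 1.48×10^-15
D = 0.66·(4.08×10^-17 + 1.48×10^-15)^0.04 = 0.1686 m = 169 mm
Check: V = 3.55 m/s, Re = 7.38×10^5, f = 0.01237, h_f = 25.4 m ≈ 26.9 m ✓

D ≈ 169 mm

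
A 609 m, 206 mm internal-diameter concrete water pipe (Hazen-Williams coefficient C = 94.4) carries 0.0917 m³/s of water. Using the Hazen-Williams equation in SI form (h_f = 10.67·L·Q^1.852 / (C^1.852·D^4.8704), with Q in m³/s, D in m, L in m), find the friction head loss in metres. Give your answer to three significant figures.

h_f = 10.67·609·0.0917^1.852 / (94.4^1.852·0.206^4.8704) = 37.60 m

h_f ≈ 37.6 m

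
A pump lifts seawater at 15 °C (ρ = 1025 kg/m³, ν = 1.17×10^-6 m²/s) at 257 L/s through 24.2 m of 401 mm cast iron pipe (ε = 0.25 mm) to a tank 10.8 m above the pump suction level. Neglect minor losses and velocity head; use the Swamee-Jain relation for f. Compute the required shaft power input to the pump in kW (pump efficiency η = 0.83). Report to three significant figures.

P_shaft ≈ 34.4 kW

V = 4Q/(πD²) = 2.035 m/s; Re = 6.97×10^5; ε/D = 6.23×10^-4; f = 0.01827
h_f = f(L/D)V²/2g = 0.2328 m
Total head H = z + h_f = 10.8 + 0.2328 = 11.03 m
P_hyd = ρgQH = 1025·9.81·0.257·11.03 = 28.51 kW
P_shaft = P_hyd/η = 28.51/0.83 = 34.35 kW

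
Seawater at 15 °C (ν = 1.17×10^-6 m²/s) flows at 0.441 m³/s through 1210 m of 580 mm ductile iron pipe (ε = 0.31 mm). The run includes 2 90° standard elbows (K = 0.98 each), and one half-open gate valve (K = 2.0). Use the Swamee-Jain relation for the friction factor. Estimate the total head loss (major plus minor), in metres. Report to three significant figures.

H_L ≈ 5.79 m

V = 4Q/(πD²) = 1.669 m/s; V²/2g = 0.1420 m
Re = 8.27×10^5, ε/D = 5.34×10^-4 → f = 0.01763 (Swamee-Jain)
Major: h_f = f(L/D)·V²/2g = 0.01763·2086·0.1420 = 5.223 m
Minor: ΣK = 3.96; h_m = ΣK·V²/2g = 0.5623 m
Total H_L = 5.223 + 0.5623 = 5.785 m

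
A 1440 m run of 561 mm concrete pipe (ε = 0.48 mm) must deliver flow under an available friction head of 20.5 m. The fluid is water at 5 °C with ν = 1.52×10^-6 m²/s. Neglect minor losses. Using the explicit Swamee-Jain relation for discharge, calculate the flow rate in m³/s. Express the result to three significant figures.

Swamee-Jain (Type II): Q = -0.965·√(gD⁵h_f/L)·ln[ε/(3.7D) + √(3.17ν²L/(gD³h_f))]
√(gD⁵h_f/L) = √(9.81·0.561⁵·20.5/1440) = 0.08809
ε/(3.7D) = 2.31×10^-4; √(3.17ν²L/(gD³h_f)) = 1.72×10^-5
Q = -0.965·0.08809·ln(2.485×10^-4) = 0.7056 m³/s
Check: V = 2.85 m/s, Re = 1.05×10^6, f = 0.01932, h_f = 20.6 m ≈ 20.5 m ✓

Q ≈ 0.706 m³/s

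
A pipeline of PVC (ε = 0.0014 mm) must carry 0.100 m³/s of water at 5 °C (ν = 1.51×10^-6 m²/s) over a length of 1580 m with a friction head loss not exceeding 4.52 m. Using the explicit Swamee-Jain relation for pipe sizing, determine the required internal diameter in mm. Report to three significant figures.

D ≈ 342 mm

Swamee-Jain (Type III): D = 0.66·[ε^1.25·(LQ²/(gh_f))^4.75 + ν·Q^9.4·(L/(gh_f))^5.2]^0.04
LQ²/(gh_f) = 0.3563; L/(gh_f) = 35.63
Term 1 = ε^1.25·(…)^4.75 = 3.58×10^-10; Term 2 = ν·Q^9.4·(…)^5.2 = 7.06×10^-8
D = 0.66·(3.58×10^-10 + 7.06×10^-8)^0.04 = 0.3416 m = 342 mm
Check: V = 1.09 m/s, Re = 2.47×10^5, f = 0.01496, h_f = 4.20 m ≈ 4.52 m ✓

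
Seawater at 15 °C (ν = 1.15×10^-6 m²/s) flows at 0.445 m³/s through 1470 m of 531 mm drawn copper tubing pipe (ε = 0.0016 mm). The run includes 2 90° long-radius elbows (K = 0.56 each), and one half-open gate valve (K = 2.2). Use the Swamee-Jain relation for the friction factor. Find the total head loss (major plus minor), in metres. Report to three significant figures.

H_L ≈ 7.42 m

V = 4Q/(πD²) = 2.009 m/s; V²/2g = 0.2058 m
Re = 9.28×10^5, ε/D = 3.01×10^-6 → f = 0.01183 (Swamee-Jain)
Major: h_f = f(L/D)·V²/2g = 0.01183·2768·0.2058 = 6.739 m
Minor: ΣK = 3.32; h_m = ΣK·V²/2g = 0.6833 m
Total H_L = 6.739 + 0.6833 = 7.422 m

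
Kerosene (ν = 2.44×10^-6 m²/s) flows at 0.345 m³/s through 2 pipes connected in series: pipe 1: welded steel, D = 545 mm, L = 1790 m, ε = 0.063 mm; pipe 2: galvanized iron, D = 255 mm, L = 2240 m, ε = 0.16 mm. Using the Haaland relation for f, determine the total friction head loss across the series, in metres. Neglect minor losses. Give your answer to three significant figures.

H ≈ 376 m

Pipe 1: V = 1.479 m/s, Re = 3.30×10^5, ε/D = 1.16×10^-4, f = 0.01517, h_1 = f(L/D)V²/2g = 5.554 m
Pipe 2: V = 6.755 m/s, Re = 7.06×10^5, ε/D = 6.27×10^-4, f = 0.01814, h_2 = f(L/D)V²/2g = 370.6 m
Series → Q common, losses add: H = Σh = 376.2 m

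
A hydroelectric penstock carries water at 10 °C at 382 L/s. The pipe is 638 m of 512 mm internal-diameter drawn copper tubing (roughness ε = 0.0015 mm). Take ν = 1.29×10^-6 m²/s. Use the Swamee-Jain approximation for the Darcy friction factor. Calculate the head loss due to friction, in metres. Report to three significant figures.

V = 4Q/(πD²) = 4·0.382/(π·0.512²) = 1.855 m/s
Re = VD/ν = 1.855·0.512/1.29×10^-6 = 7.36×10^5 → turbulent
ε/D = 0.0015/512 = 2.93×10^-6
Swamee-Jain: f = 0.01229
h_f = f(L/D)V²/(2g) = 0.01229·(638/0.512)·1.855²/(2·9.81) = 2.687 m

h_f ≈ 2.69 m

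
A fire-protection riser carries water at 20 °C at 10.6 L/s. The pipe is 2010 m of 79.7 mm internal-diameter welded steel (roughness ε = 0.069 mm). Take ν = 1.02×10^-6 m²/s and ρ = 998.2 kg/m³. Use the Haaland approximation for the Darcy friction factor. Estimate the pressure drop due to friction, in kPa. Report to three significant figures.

Δp ≈ 1170 kPa

V = 4Q/(πD²) = 4·0.0106/(π·0.0797²) = 2.125 m/s
Re = VD/ν = 2.125·0.0797/1.02×10^-6 = 1.66×10^5 → turbulent
ε/D = 0.069/79.7 = 8.66×10^-4
Haaland: f = 0.02061
h_f = f(L/D)V²/(2g) = 0.02061·(2010/0.0797)·2.125²/(2·9.81) = 119.6 m
Δp = ρg·h_f = 998.2·9.81·119.6 = 1171 kPa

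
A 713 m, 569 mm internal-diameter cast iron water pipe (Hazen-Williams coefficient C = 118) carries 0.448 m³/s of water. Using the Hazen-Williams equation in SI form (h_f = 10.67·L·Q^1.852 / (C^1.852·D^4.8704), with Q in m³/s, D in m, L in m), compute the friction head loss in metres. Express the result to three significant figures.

h_f = 10.67·713·0.448^1.852 / (118^1.852·0.569^4.8704) = 3.899 m

h_f ≈ 3.90 m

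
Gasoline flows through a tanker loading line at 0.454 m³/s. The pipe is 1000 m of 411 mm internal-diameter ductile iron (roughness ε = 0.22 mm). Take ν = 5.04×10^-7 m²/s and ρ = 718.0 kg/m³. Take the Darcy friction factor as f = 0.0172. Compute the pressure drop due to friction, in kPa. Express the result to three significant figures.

Δp ≈ 176 kPa

V = 4Q/(πD²) = 4·0.454/(π·0.411²) = 3.422 m/s
h_f = f(L/D)V²/(2g) = 0.01720·(1000/0.411)·3.422²/(2·9.81) = 24.98 m
Δp = ρg·h_f = 718.0·9.81·24.98 = 175.9 kPa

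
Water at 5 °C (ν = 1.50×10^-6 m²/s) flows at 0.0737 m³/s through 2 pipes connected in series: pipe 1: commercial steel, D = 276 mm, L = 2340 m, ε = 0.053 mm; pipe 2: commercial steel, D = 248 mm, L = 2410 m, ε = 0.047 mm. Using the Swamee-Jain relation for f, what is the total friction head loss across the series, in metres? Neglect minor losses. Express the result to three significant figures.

H ≈ 30.1 m

Pipe 1: V = 1.232 m/s, Re = 2.27×10^5, ε/D = 1.92×10^-4, f = 0.01680, h_1 = f(L/D)V²/2g = 11.02 m
Pipe 2: V = 1.526 m/s, Re = 2.52×10^5, ε/D = 1.90×10^-4, f = 0.01656, h_2 = f(L/D)V²/2g = 19.09 m
Series → Q common, losses add: H = Σh = 30.11 m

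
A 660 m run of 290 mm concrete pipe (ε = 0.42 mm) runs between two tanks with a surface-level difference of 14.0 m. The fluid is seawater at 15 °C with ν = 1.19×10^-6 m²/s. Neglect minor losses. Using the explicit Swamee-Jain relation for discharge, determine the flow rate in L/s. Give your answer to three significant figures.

Swamee-Jain (Type II): Q = -0.965·√(gD⁵h_f/L)·ln[ε/(3.7D) + √(3.17ν²L/(gD³h_f))]
√(gD⁵h_f/L) = √(9.81·0.290⁵·14.0/660) = 0.02066
ε/(3.7D) = 3.91×10^-4; √(3.17ν²L/(gD³h_f)) = 2.97×10^-5
Q = -0.965·0.02066·ln(4.212×10^-4) = 0.1550 m³/s
Check: V = 2.35 m/s, Re = 5.72×10^5, f = 0.02205, h_f = 14.1 m ≈ 14.0 m ✓

Q ≈ 155 L/s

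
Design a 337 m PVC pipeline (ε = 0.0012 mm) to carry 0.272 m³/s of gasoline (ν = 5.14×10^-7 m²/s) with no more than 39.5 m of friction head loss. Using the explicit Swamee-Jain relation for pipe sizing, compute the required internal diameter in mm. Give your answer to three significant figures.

Swamee-Jain (Type III): D = 0.66·[ε^1.25·(LQ²/(gh_f))^4.75 + ν·Q^9.4·(L/(gh_f))^5.2]^0.04
LQ²/(gh_f) = 0.06434; L/(gh_f) = 0.8697
Term 1 = ε^1.25·(…)^4.75 = 8.70×10^-14; Term 2 = ν·Q^9.4·(…)^5.2 = 1.20×10^-12
D = 0.66·(8.70×10^-14 + 1.20×10^-12)^0.04 = 0.2208 m = 221 mm
Check: V = 7.10 m/s, Re = 3.05×10^6, f = 0.009972, h_f = 39.2 m ≈ 39.5 m ✓

D ≈ 221 mm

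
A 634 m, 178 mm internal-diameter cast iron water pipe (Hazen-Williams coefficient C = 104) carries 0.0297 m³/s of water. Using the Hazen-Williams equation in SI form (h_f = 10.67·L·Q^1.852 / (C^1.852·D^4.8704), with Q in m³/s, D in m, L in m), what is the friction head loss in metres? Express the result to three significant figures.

h_f = 10.67·634·0.0297^1.852 / (104^1.852·0.178^4.8704) = 8.261 m

h_f ≈ 8.26 m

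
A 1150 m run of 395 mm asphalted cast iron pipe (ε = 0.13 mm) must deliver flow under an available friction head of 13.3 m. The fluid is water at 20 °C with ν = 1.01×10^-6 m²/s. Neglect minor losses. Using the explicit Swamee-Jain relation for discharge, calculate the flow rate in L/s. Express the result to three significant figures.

Swamee-Jain (Type II): Q = -0.965·√(gD⁵h_f/L)·ln[ε/(3.7D) + √(3.17ν²L/(gD³h_f))]
√(gD⁵h_f/L) = √(9.81·0.395⁵·13.3/1150) = 0.03303
ε/(3.7D) = 8.89×10^-5; √(3.17ν²L/(gD³h_f)) = 2.15×10^-5
Q = -0.965·0.03303·ln(1.105×10^-4) = 0.2904 m³/s
Check: V = 2.37 m/s, Re = 9.27×10^5, f = 0.01606, h_f = 13.4 m ≈ 13.3 m ✓

Q ≈ 290 L/s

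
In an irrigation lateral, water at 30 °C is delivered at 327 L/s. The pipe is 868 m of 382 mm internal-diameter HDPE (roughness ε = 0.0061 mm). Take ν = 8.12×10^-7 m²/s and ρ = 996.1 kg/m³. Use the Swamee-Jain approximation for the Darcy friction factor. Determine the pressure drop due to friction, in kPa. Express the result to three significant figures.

Δp ≈ 106 kPa

V = 4Q/(πD²) = 4·0.327/(π·0.382²) = 2.853 m/s
Re = VD/ν = 2.853·0.382/8.12×10^-7 = 1.34×10^6 → turbulent
ε/D = 0.0061/382 = 1.60×10^-5
Swamee-Jain: f = 0.01151
h_f = f(L/D)V²/(2g) = 0.01151·(868/0.382)·2.853²/(2·9.81) = 10.85 m
Δp = ρg·h_f = 996.1·9.81·10.85 = 106.0 kPa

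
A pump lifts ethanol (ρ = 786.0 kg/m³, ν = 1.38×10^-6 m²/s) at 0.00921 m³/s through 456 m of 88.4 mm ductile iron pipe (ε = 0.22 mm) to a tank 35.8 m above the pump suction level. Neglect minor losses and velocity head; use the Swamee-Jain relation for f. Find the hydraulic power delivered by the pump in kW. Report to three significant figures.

P_hyd ≈ 3.66 kW

V = 4Q/(πD²) = 1.501 m/s; Re = 9.61×10^4; ε/D = 0.00249; f = 0.02661
h_f = f(L/D)V²/2g = 15.75 m
Total head H = z + h_f = 35.8 + 15.75 = 51.55 m
P_hyd = ρgQH = 786.0·9.81·0.00921·51.55 = 3.661 kW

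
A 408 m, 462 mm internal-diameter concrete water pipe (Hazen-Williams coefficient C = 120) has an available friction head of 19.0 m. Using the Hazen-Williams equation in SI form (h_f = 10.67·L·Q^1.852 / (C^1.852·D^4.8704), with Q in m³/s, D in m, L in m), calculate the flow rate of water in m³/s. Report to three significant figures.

Q ≈ 0.837 m³/s

Rearranging: Q = [h_f·C^1.852·D^4.8704 / (10.67·L)]^(1/1.852)
Q = [19.0·120^1.852·0.462^4.8704 / (10.67·408)]^0.540 = 0.8374 m³/s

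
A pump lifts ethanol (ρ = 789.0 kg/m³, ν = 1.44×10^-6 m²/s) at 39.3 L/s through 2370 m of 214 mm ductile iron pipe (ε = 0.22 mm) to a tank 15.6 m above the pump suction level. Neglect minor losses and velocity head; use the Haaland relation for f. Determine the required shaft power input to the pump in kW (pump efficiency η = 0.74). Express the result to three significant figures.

P_shaft ≈ 12.3 kW

V = 4Q/(πD²) = 1.093 m/s; Re = 1.62×10^5; ε/D = 0.00103; f = 0.02128
h_f = f(L/D)V²/2g = 14.34 m
Total head H = z + h_f = 15.6 + 14.34 = 29.94 m
P_hyd = ρgQH = 789.0·9.81·0.0393·29.94 = 9.107 kW
P_shaft = P_hyd/η = 9.107/0.74 = 12.31 kW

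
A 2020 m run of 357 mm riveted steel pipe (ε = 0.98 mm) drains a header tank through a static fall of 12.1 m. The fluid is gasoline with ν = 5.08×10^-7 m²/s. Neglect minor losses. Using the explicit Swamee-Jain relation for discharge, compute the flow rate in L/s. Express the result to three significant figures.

Q ≈ 128 L/s

Swamee-Jain (Type II): Q = -0.965·√(gD⁵h_f/L)·ln[ε/(3.7D) + √(3.17ν²L/(gD³h_f))]
√(gD⁵h_f/L) = √(9.81·0.357⁵·12.1/2020) = 0.01846
ε/(3.7D) = 7.42×10^-4; √(3.17ν²L/(gD³h_f)) = 1.75×10^-5
Q = -0.965·0.01846·ln(7.594×10^-4) = 0.1280 m³/s
Check: V = 1.28 m/s, Re = 8.98×10^5, f = 0.02576, h_f = 12.1 m ≈ 12.1 m ✓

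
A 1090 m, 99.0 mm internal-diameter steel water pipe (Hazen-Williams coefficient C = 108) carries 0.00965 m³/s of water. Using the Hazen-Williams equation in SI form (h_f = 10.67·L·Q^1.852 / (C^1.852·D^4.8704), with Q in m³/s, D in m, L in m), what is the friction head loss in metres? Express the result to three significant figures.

h_f ≈ 28.8 m

h_f = 10.67·1090·0.00965^1.852 / (108^1.852·0.0990^4.8704) = 28.75 m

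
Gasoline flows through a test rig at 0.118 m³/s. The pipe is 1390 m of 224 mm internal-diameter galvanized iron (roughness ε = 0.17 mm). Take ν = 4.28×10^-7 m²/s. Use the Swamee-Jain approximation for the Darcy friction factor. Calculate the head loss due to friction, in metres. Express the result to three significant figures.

V = 4Q/(πD²) = 4·0.118/(π·0.224²) = 2.994 m/s
Re = VD/ν = 2.994·0.224/4.28×10^-7 = 1.57×10^6 → turbulent
ε/D = 0.17/224 = 7.59×10^-4
Swamee-Jain: f = 0.01869
h_f = f(L/D)V²/(2g) = 0.01869·(1390/0.224)·2.994²/(2·9.81) = 53.01 m

h_f ≈ 53.0 m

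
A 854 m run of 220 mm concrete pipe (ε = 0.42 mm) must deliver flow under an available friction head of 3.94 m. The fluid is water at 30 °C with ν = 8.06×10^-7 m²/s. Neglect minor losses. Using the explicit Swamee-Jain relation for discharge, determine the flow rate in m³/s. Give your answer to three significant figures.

Swamee-Jain (Type II): Q = -0.965·√(gD⁵h_f/L)·ln[ε/(3.7D) + √(3.17ν²L/(gD³h_f))]
√(gD⁵h_f/L) = √(9.81·0.220⁵·3.94/854) = 0.004830
ε/(3.7D) = 5.16×10^-4; √(3.17ν²L/(gD³h_f)) = 6.54×10^-5
Q = -0.965·0.004830·ln(5.813×10^-4) = 0.03472 m³/s
Check: V = 0.913 m/s, Re = 2.49×10^5, f = 0.02404, h_f = 3.97 m ≈ 3.94 m ✓

Q ≈ 0.0347 m³/s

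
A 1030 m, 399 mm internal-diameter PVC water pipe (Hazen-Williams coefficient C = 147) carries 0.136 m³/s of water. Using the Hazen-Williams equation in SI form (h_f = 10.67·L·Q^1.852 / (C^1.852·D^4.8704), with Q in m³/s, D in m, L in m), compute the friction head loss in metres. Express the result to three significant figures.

h_f = 10.67·1030·0.136^1.852 / (147^1.852·0.399^4.8704) = 2.322 m

h_f ≈ 2.32 m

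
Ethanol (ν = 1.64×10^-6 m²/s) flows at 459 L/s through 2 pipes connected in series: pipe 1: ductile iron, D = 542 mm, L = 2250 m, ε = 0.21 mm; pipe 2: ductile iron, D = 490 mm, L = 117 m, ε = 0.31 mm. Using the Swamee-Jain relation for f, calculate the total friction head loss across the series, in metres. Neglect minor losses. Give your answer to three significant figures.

H ≈ 15.4 m

Pipe 1: V = 1.989 m/s, Re = 6.57×10^5, ε/D = 3.87×10^-4, f = 0.01678, h_1 = f(L/D)V²/2g = 14.05 m
Pipe 2: V = 2.434 m/s, Re = 7.27×10^5, ε/D = 6.33×10^-4, f = 0.01830, h_2 = f(L/D)V²/2g = 1.320 m
Series → Q common, losses add: H = Σh = 15.37 m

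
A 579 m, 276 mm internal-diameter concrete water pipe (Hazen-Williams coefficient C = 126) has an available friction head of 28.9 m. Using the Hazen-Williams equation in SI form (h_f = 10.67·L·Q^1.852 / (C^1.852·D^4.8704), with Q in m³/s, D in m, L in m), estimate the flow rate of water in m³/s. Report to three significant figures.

Rearranging: Q = [h_f·C^1.852·D^4.8704 / (10.67·L)]^(1/1.852)
Q = [28.9·126^1.852·0.276^4.8704 / (10.67·579)]^0.540 = 0.2355 m³/s

Q ≈ 0.236 m³/s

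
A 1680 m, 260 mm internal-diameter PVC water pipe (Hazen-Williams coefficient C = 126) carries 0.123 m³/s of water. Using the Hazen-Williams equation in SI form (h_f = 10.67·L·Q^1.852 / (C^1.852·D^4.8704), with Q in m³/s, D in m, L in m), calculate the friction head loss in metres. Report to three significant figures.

h_f ≈ 33.7 m

h_f = 10.67·1680·0.123^1.852 / (126^1.852·0.260^4.8704) = 33.68 m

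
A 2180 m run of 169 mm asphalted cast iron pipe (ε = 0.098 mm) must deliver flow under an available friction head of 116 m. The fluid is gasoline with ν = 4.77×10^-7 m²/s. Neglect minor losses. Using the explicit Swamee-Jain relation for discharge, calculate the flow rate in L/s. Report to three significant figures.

Swamee-Jain (Type II): Q = -0.965·√(gD⁵h_f/L)·ln[ε/(3.7D) + √(3.17ν²L/(gD³h_f))]
√(gD⁵h_f/L) = √(9.81·0.169⁵·116/2180) = 0.008483
ε/(3.7D) = 1.57×10^-4; √(3.17ν²L/(gD³h_f)) = 1.69×10^-5
Q = -0.965·0.008483·ln(1.736×10^-4) = 0.07088 m³/s
Check: V = 3.16 m/s, Re = 1.12×10^6, f = 0.01777, h_f = 117 m ≈ 116 m ✓

Q ≈ 70.9 L/s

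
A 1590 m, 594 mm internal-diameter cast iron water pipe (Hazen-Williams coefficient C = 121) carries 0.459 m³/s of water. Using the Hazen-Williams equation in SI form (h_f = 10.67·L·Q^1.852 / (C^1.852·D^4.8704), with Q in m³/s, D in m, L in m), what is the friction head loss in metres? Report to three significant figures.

h_f = 10.67·1590·0.459^1.852 / (121^1.852·0.594^4.8704) = 7.042 m

h_f ≈ 7.04 m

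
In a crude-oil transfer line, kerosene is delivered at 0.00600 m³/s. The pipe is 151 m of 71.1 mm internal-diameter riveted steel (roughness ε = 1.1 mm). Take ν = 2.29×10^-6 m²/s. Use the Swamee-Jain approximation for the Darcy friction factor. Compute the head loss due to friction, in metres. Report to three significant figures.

h_f ≈ 11.3 m

V = 4Q/(πD²) = 4·0.00600/(π·0.0711²) = 1.511 m/s
Re = VD/ν = 1.511·0.0711/2.29×10^-6 = 4.69×10^4 → turbulent
ε/D = 1.1/71.1 = 0.0155
Swamee-Jain: f = 0.04554
h_f = f(L/D)V²/(2g) = 0.04554·(151/0.0711)·1.511²/(2·9.81) = 11.26 m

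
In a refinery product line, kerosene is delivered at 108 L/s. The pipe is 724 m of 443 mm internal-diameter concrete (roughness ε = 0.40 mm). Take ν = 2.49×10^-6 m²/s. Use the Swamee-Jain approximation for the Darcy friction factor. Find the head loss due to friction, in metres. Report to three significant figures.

h_f ≈ 0.881 m

V = 4Q/(πD²) = 4·0.108/(π·0.443²) = 0.7007 m/s
Re = VD/ν = 0.7007·0.443/2.49×10^-6 = 1.25×10^5 → turbulent
ε/D = 0.40/443 = 9.03×10^-4
Swamee-Jain: f = 0.02155
h_f = f(L/D)V²/(2g) = 0.02155·(724/0.443)·0.7007²/(2·9.81) = 0.8815 m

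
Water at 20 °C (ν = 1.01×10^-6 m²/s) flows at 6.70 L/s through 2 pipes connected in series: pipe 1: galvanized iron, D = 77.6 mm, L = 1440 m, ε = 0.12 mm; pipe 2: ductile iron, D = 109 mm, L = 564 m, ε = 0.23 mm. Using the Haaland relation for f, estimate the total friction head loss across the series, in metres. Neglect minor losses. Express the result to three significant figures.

H ≈ 48.2 m

Pipe 1: V = 1.417 m/s, Re = 1.09×10^5, ε/D = 0.00155, f = 0.02358, h_1 = f(L/D)V²/2g = 44.76 m
Pipe 2: V = 0.7180 m/s, Re = 7.75×10^4, ε/D = 0.00211, f = 0.02565, h_2 = f(L/D)V²/2g = 3.488 m
Series → Q common, losses add: H = Σh = 48.24 m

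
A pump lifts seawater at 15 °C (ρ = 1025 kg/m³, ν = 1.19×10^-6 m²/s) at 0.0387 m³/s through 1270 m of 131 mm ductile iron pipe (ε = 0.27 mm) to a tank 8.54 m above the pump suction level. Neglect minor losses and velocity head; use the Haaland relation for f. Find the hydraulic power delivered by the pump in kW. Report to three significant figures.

V = 4Q/(πD²) = 2.871 m/s; Re = 3.16×10^5; ε/D = 0.00206; f = 0.02415
h_f = f(L/D)V²/2g = 98.38 m
Total head H = z + h_f = 8.54 + 98.38 = 106.9 m
P_hyd = ρgQH = 1025·9.81·0.0387·106.9 = 41.61 kW

P_hyd ≈ 41.6 kW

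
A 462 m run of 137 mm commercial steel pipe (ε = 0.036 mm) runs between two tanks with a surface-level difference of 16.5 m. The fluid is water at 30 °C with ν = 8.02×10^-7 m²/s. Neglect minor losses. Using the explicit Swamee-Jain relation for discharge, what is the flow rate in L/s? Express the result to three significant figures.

Q ≈ 35.9 L/s

Swamee-Jain (Type II): Q = -0.965·√(gD⁵h_f/L)·ln[ε/(3.7D) + √(3.17ν²L/(gD³h_f))]
√(gD⁵h_f/L) = √(9.81·0.137⁵·16.5/462) = 0.004112
ε/(3.7D) = 7.10×10^-5; √(3.17ν²L/(gD³h_f)) = 4.76×10^-5
Q = -0.965·0.004112·ln(1.186×10^-4) = 0.03587 m³/s
Check: V = 2.43 m/s, Re = 4.16×10^5, f = 0.01630, h_f = 16.6 m ≈ 16.5 m ✓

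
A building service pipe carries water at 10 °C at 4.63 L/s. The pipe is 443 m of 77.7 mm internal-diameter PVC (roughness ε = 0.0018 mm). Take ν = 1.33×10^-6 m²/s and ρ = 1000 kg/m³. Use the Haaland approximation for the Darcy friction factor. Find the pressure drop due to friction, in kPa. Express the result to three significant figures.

Δp ≈ 54.8 kPa

V = 4Q/(πD²) = 4·0.00463/(π·0.0777²) = 0.9764 m/s
Re = VD/ν = 0.9764·0.0777/1.33×10^-6 = 5.70×10^4 → turbulent
ε/D = 0.0018/77.7 = 2.32×10^-5
Haaland: f = 0.02017
h_f = f(L/D)V²/(2g) = 0.02017·(443/0.0777)·0.9764²/(2·9.81) = 5.590 m
Δp = ρg·h_f = 1000·9.81·5.590 = 54.83 kPa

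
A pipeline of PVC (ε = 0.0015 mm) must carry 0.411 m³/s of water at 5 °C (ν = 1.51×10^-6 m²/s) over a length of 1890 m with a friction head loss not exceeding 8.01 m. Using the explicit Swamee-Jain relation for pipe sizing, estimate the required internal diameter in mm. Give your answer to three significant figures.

D ≈ 536 mm

Swamee-Jain (Type III): D = 0.66·[ε^1.25·(LQ²/(gh_f))^4.75 + ν·Q^9.4·(L/(gh_f))^5.2]^0.04
LQ²/(gh_f) = 4.063; L/(gh_f) = 24.05
Term 1 = ε^1.25·(…)^4.75 = 4.09×10^-5; Term 2 = ν·Q^9.4·(…)^5.2 = 0.00538
D = 0.66·(4.09×10^-5 + 0.00538)^0.04 = 0.5357 m = 536 mm
Check: V = 1.82 m/s, Re = 6.47×10^5, f = 0.01256, h_f = 7.51 m ≈ 8.01 m ✓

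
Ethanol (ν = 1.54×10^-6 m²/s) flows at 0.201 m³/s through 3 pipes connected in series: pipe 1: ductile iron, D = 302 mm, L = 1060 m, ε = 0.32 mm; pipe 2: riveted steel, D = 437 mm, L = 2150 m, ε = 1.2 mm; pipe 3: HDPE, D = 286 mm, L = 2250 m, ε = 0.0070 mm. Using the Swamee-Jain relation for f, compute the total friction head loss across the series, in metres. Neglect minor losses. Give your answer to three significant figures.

H ≈ 92.4 m

Pipe 1: V = 2.806 m/s, Re = 5.50×10^5, ε/D = 0.00106, f = 0.02056, h_1 = f(L/D)V²/2g = 28.95 m
Pipe 2: V = 1.340 m/s, Re = 3.80×10^5, ε/D = 0.00275, f = 0.02604, h_2 = f(L/D)V²/2g = 11.73 m
Pipe 3: V = 3.129 m/s, Re = 5.81×10^5, ε/D = 2.45×10^-5, f = 0.01316, h_3 = f(L/D)V²/2g = 51.67 m
Series → Q common, losses add: H = Σh = 92.35 m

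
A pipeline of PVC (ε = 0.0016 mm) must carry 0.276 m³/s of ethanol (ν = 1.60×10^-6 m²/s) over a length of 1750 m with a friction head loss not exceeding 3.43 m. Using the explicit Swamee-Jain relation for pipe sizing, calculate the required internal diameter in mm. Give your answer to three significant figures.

D ≈ 543 mm

Swamee-Jain (Type III): D = 0.66·[ε^1.25·(LQ²/(gh_f))^4.75 + ν·Q^9.4·(L/(gh_f))^5.2]^0.04
LQ²/(gh_f) = 3.962; L/(gh_f) = 52.01
Term 1 = ε^1.25·(…)^4.75 = 3.94×10^-5; Term 2 = ν·Q^9.4·(…)^5.2 = 0.00745
D = 0.66·(3.94×10^-5 + 0.00745)^0.04 = 0.5427 m = 543 mm
Check: V = 1.19 m/s, Re = 4.05×10^5, f = 0.01364, h_f = 3.19 m ≈ 3.43 m ✓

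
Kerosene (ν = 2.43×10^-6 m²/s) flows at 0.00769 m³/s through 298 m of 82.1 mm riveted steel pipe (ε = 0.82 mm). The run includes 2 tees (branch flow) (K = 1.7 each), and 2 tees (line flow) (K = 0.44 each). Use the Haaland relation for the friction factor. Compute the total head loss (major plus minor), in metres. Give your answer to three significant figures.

H_L ≈ 15.7 m

V = 4Q/(πD²) = 1.453 m/s; V²/2g = 0.1075 m
Re = 4.91×10^4, ε/D = 0.00999 → f = 0.03909 (Haaland)
Major: h_f = f(L/D)·V²/2g = 0.03909·3630·0.1075 = 15.26 m
Minor: ΣK = 4.28; h_m = ΣK·V²/2g = 0.4603 m
Total H_L = 15.26 + 0.4603 = 15.72 m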